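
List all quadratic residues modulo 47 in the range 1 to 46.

1,2,3,4,6,7,8,9,12,14,16,17,18,21,24,25,27,28,32,34,36,37,42

Square k = 1,…,23 (k and 47−k give the same square):
1²=1, 2²=4, 3²=9, 4²=16, 5²=25, 6²=36, 7²≡2, 8²≡17, 9²≡34, 10²≡6, 11²≡27, 12²≡3, 13²≡28, 14²≡8, 15²≡37, 16²≡21, 17²≡7, 18²≡42, 19²≡32, 20²≡24, 21²≡18, 22²≡14, 23²≡12 (mod 47).
So the quadratic residues mod 47 are {1, 2, 3, 4, 6, 7, 8, 9, 12, 14, 16, 17, 18, 21, 24, 25, 27, 28, 32, 34, 36, 37, 42}.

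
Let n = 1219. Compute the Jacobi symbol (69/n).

Reciprocity: 69 ≡ 1 and 1219 ≡ 3 (mod 4), so (69/1219) = +(1219/69).
Reduce top mod 69: now compute (46/69).
Pull out 2: since 69 ≡ 5 (mod 8), (2/69) = -1.
Reciprocity: 23 ≡ 3 and 69 ≡ 1 (mod 4), so (23/69) = +(69/23).
Reduce top mod 23: now compute (0/23).
Top reduces to 0: gcd > 1, so the symbol is 0.

0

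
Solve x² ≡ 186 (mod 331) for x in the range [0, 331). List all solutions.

67, 264

Since 331 ≡ 3 (mod 4), a square root of 186 is 186^((331+1)/4) = 186^83 mod 331.
Repeated squaring: 186^2≡172, 186^4≡125, 186^8≡68, 186^16≡321, 186^32≡100, 186^64≡70 (mod 331).
186^83 = 186^(64+16+2+1) ≡ 67 (mod 331).
Check: 67² = 4489 ≡ 186 (mod 331). The two roots are 67 and 264.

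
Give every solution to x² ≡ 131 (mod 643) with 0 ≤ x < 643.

Since 643 ≡ 3 (mod 4), a square root of 131 is 131^((643+1)/4) = 131^161 mod 643.
Repeated squaring: 131^2≡443, 131^4≡134, 131^8≡595, 131^16≡375, 131^32≡451, 131^64≡213, 131^128≡359 (mod 643).
131^161 = 131^(128+32+1) ≡ 81 (mod 643).
Check: 81² = 6561 ≡ 131 (mod 643). The two roots are 81 and 562.

81, 562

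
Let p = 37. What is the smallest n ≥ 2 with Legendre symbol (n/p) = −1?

(2/37) = −1, so 2 is the smallest positive non-residue mod 37.

2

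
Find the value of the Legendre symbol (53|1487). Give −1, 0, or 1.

-1

Reciprocity: 53 ≡ 1 and 1487 ≡ 3 (mod 4), so (53/1487) = +(1487/53).
Reduce top mod 53: now compute (3/53).
Reciprocity: 3 ≡ 3 and 53 ≡ 1 (mod 4), so (3/53) = +(53/3).
Reduce top mod 3: now compute (2/3).
Pull out 2: since 3 ≡ 3 (mod 8), (2/3) = -1.
Reached (1/3) = 1. Collecting the sign flips along the way, the symbol is -1.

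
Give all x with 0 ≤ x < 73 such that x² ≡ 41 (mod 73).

25, 48

73 ≡ 1 (mod 4), so we find a root by search.
Trying successive values, 25² = 625 ≡ 41 (mod 73). The other root is 73 − 25 = 48.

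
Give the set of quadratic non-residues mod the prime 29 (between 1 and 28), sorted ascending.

Square k = 1,…,14 (k and 29−k give the same square):
1²=1, 2²=4, 3²=9, 4²=16, 5²=25, 6²≡7, 7²≡20, 8²≡6, 9²≡23, 10²≡13, 11²≡5, 12²≡28, 13²≡24, 14²≡22 (mod 29).
The residues are {1, 4, 5, 6, 7, 9, 13, 16, 20, 22, 23, 24, 25, 28}; the non-residues are the remaining 14 nonzero classes.

2, 3, 8, 10, 11, 12, 14, 15, 17, 18, 19, 21, 26, 27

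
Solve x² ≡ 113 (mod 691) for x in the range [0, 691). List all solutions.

Since 691 ≡ 3 (mod 4), a square root of 113 is 113^((691+1)/4) = 113^173 mod 691.
Repeated squaring: 113^2≡331, 113^4≡383, 113^8≡197, 113^16≡113, 113^32≡331, 113^64≡383, 113^128≡197 (mod 691).
113^173 = 113^(128+32+8+4+1) ≡ 197 (mod 691).
Check: 197² = 38809 ≡ 113 (mod 691). The two roots are 197 and 494.

197, 494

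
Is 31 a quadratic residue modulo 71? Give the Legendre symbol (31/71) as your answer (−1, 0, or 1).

Reciprocity: 31 ≡ 3 and 71 ≡ 3 (mod 4), so (31/71) = −(71/31).
Reduce top mod 31: now compute (9/31).
Reciprocity: 9 ≡ 1 and 31 ≡ 3 (mod 4), so (9/31) = +(31/9).
Reduce top mod 9: now compute (4/9).
Pull out 2^2: since 9 ≡ 1 (mod 8), (2/9) = +1, so (2/9)^2 = +1.
Reached (1/9) = 1. Collecting the sign flips along the way, the symbol is -1.

-1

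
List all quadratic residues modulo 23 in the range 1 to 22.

Square k = 1,…,11 (k and 23−k give the same square):
1²=1, 2²=4, 3²=9, 4²=16, 5²≡2, 6²≡13, 7²≡3, 8²≡18, 9²≡12, 10²≡8, 11²≡6 (mod 23).
So the quadratic residues mod 23 are {1, 2, 3, 4, 6, 8, 9, 12, 13, 16, 18}.

1, 2, 3, 4, 6, 8, 9, 12, 13, 16, 18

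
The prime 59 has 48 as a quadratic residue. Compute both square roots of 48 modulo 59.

15, 44

Since 59 ≡ 3 (mod 4), a square root of 48 is 48^((59+1)/4) = 48^15 mod 59.
Repeated squaring: 48^2≡3, 48^4≡9, 48^8≡22 (mod 59).
48^15 = 48^(8+4+2+1) ≡ 15 (mod 59).
Check: 15² = 225 ≡ 48 (mod 59). The two roots are 15 and 44.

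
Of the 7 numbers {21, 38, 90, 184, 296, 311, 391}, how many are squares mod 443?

4

(21/443) = -1 → non-residue.
(38/443) = +1 → QR.
(90/443) = +1 → QR.
(184/443) = +1 → QR.
(296/443) = -1 → non-residue.
(311/443) = +1 → QR.
(391/443) = -1 → non-residue.
Total quadratic residues among the 7: 4.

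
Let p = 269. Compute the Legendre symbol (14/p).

1

Pull out 2: since 269 ≡ 5 (mod 8), (2/269) = -1.
Reciprocity: 7 ≡ 3 and 269 ≡ 1 (mod 4), so (7/269) = +(269/7).
Reduce top mod 7: now compute (3/7).
Reciprocity: 3 ≡ 3 and 7 ≡ 3 (mod 4), so (3/7) = −(7/3).
Reduce top mod 3: now compute (1/3).
Reached (1/3) = 1. Collecting the sign flips along the way, the symbol is +1.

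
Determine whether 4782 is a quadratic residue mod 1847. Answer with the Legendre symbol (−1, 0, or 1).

-1

First reduce: 4782 ≡ 1088 (mod 1847).
Pull out 2^6: since 1847 ≡ 7 (mod 8), (2/1847) = +1, so (2/1847)^6 = +1.
Reciprocity: 17 ≡ 1 and 1847 ≡ 3 (mod 4), so (17/1847) = +(1847/17).
Reduce top mod 17: now compute (11/17).
Reciprocity: 11 ≡ 3 and 17 ≡ 1 (mod 4), so (11/17) = +(17/11).
Reduce top mod 11: now compute (6/11).
Pull out 2: since 11 ≡ 3 (mod 8), (2/11) = -1.
Reciprocity: 3 ≡ 3 and 11 ≡ 3 (mod 4), so (3/11) = −(11/3).
Reduce top mod 3: now compute (2/3).
Pull out 2: since 3 ≡ 3 (mod 8), (2/3) = -1.
Reached (1/3) = 1. Collecting the sign flips along the way, the symbol is -1.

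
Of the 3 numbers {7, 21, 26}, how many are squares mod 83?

3

(7/83) = +1 → QR.
(21/83) = +1 → QR.
(26/83) = +1 → QR.
Total quadratic residues among the 3: 3.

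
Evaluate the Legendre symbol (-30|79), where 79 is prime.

First reduce: -30 ≡ 49 (mod 79).
Reciprocity: 49 ≡ 1 and 79 ≡ 3 (mod 4), so (49/79) = +(79/49).
Reduce top mod 49: now compute (30/49).
Pull out 2: since 49 ≡ 1 (mod 8), (2/49) = +1.
Reciprocity: 15 ≡ 3 and 49 ≡ 1 (mod 4), so (15/49) = +(49/15).
Reduce top mod 15: now compute (4/15).
Pull out 2^2: since 15 ≡ 7 (mod 8), (2/15) = +1, so (2/15)^2 = +1.
Reached (1/15) = 1. Collecting the sign flips along the way, the symbol is +1.

1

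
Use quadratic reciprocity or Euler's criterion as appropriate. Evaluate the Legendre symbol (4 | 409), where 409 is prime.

1

Euler's criterion: (4/409) ≡ 4^204 (mod 409).
4^2 ≡ 16 (mod 409)
4^4 ≡ 256 (mod 409)
4^8 ≡ 96 (mod 409)
4^16 ≡ 218 (mod 409)
4^32 ≡ 80 (mod 409)
4^64 ≡ 265 (mod 409)
4^128 ≡ 286 (mod 409)
4^204 = 4^(128+64+8+4) ≡ 1 (mod 409).
Result is 1, so (4/409) = 1.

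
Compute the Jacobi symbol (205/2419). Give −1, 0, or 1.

0

Reciprocity: 205 ≡ 1 and 2419 ≡ 3 (mod 4), so (205/2419) = +(2419/205).
Reduce top mod 205: now compute (164/205).
Pull out 2^2: since 205 ≡ 5 (mod 8), (2/205) = -1, so (2/205)^2 = +1.
Reciprocity: 41 ≡ 1 and 205 ≡ 1 (mod 4), so (41/205) = +(205/41).
Reduce top mod 41: now compute (0/41).
Top reduces to 0: gcd > 1, so the symbol is 0.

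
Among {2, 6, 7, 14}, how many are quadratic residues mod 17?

(2/17) = +1 → QR.
(6/17) = -1 → non-residue.
(7/17) = -1 → non-residue.
(14/17) = -1 → non-residue.
Total quadratic residues among the 4: 1.

1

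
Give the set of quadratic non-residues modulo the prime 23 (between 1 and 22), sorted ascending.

Square k = 1,…,11 (k and 23−k give the same square):
1²=1, 2²=4, 3²=9, 4²=16, 5²≡2, 6²≡13, 7²≡3, 8²≡18, 9²≡12, 10²≡8, 11²≡6 (mod 23).
The residues are {1, 2, 3, 4, 6, 8, 9, 12, 13, 16, 18}; the non-residues are the remaining 11 nonzero classes.

5 7 10 11 14 15 17 19 20 21 22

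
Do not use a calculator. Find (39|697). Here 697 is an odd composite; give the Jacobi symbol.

Reciprocity: 39 ≡ 3 and 697 ≡ 1 (mod 4), so (39/697) = +(697/39).
Reduce top mod 39: now compute (34/39).
Pull out 2: since 39 ≡ 7 (mod 8), (2/39) = +1.
Reciprocity: 17 ≡ 1 and 39 ≡ 3 (mod 4), so (17/39) = +(39/17).
Reduce top mod 17: now compute (5/17).
Reciprocity: 5 ≡ 1 and 17 ≡ 1 (mod 4), so (5/17) = +(17/5).
Reduce top mod 5: now compute (2/5).
Pull out 2: since 5 ≡ 5 (mod 8), (2/5) = -1.
Reached (1/5) = 1. Collecting the sign flips along the way, the symbol is -1.

-1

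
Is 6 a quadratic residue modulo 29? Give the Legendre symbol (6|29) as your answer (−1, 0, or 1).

Pull out 2: since 29 ≡ 5 (mod 8), (2/29) = -1.
Reciprocity: 3 ≡ 3 and 29 ≡ 1 (mod 4), so (3/29) = +(29/3).
Reduce top mod 3: now compute (2/3).
Pull out 2: since 3 ≡ 3 (mod 8), (2/3) = -1.
Reached (1/3) = 1. Collecting the sign flips along the way, the symbol is +1.

1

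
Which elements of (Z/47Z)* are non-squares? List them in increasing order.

5,10,11,13,15,19,20,22,23,26,29,30,31,33,35,38,39,40,41,43,44,45,46

Square k = 1,…,23 (k and 47−k give the same square):
1²=1, 2²=4, 3²=9, 4²=16, 5²=25, 6²=36, 7²≡2, 8²≡17, 9²≡34, 10²≡6, 11²≡27, 12²≡3, 13²≡28, 14²≡8, 15²≡37, 16²≡21, 17²≡7, 18²≡42, 19²≡32, 20²≡24, 21²≡18, 22²≡14, 23²≡12 (mod 47).
The residues are {1, 2, 3, 4, 6, 7, 8, 9, 12, 14, 16, 17, 18, 21, 24, 25, 27, 28, 32, 34, 36, 37, 42}; the non-residues are the remaining 23 nonzero classes.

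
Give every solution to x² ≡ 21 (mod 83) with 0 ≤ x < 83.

41, 42

Since 83 ≡ 3 (mod 4), a square root of 21 is 21^((83+1)/4) = 21^21 mod 83.
Repeated squaring: 21^2≡26, 21^4≡12, 21^8≡61, 21^16≡69 (mod 83).
21^21 = 21^(16+4+1) ≡ 41 (mod 83).
Check: 41² = 1681 ≡ 21 (mod 83). The two roots are 41 and 42.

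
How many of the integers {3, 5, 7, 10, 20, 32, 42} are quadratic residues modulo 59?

4

(3/59) = +1 → QR.
(5/59) = +1 → QR.
(7/59) = +1 → QR.
(10/59) = -1 → non-residue.
(20/59) = +1 → QR.
(32/59) = -1 → non-residue.
(42/59) = -1 → non-residue.
Total quadratic residues among the 7: 4.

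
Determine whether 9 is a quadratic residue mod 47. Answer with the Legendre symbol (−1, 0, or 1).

Euler's criterion: (9/47) ≡ 9^23 (mod 47).
9^2 ≡ 34 (mod 47)
9^4 ≡ 28 (mod 47)
9^8 ≡ 32 (mod 47)
9^16 ≡ 37 (mod 47)
9^23 = 9^(16+4+2+1) ≡ 1 (mod 47).
Result is 1, so (9/47) = 1.

1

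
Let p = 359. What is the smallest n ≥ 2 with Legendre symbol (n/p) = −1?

7

(2/359) = +1, so 2 is a residue.
(3/359) = +1, so 3 is a residue.
(4/359) = +1, so 4 is a residue.
(5/359) = +1, so 5 is a residue.
(6/359) = +1, so 6 is a residue.
(7/359) = −1, so 7 is the smallest positive non-residue mod 359.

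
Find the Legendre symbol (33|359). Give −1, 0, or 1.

Reciprocity: 33 ≡ 1 and 359 ≡ 3 (mod 4), so (33/359) = +(359/33).
Reduce top mod 33: now compute (29/33).
Reciprocity: 29 ≡ 1 and 33 ≡ 1 (mod 4), so (29/33) = +(33/29).
Reduce top mod 29: now compute (4/29).
Pull out 2^2: since 29 ≡ 5 (mod 8), (2/29) = -1, so (2/29)^2 = +1.
Reached (1/29) = 1. Collecting the sign flips along the way, the symbol is +1.

1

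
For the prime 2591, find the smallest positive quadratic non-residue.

(2/2591) = +1, so 2 is a residue.
(3/2591) = +1, so 3 is a residue.
(4/2591) = +1, so 4 is a residue.
(5/2591) = +1, so 5 is a residue.
(6/2591) = +1, so 6 is a residue.
(7/2591) = −1, so 7 is the smallest positive non-residue mod 2591.

7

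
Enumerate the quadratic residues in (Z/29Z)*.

Square k = 1,…,14 (k and 29−k give the same square):
1²=1, 2²=4, 3²=9, 4²=16, 5²=25, 6²≡7, 7²≡20, 8²≡6, 9²≡23, 10²≡13, 11²≡5, 12²≡28, 13²≡24, 14²≡22 (mod 29).
So the quadratic residues mod 29 are {1, 4, 5, 6, 7, 9, 13, 16, 20, 22, 23, 24, 25, 28}.

1 4 5 6 7 9 13 16 20 22 23 24 25 28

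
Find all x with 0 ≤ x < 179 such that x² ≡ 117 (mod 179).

Since 179 ≡ 3 (mod 4), a square root of 117 is 117^((179+1)/4) = 117^45 mod 179.
Repeated squaring: 117^2≡85, 117^4≡65, 117^8≡108, 117^16≡29, 117^32≡125 (mod 179).
117^45 = 117^(32+8+4+1) ≡ 81 (mod 179).
Check: 81² = 6561 ≡ 117 (mod 179). The two roots are 81 and 98.

81, 98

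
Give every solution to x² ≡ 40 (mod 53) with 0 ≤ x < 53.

53 ≡ 1 (mod 4), so we find a root by search.
Trying successive values, 26² = 676 ≡ 40 (mod 53). The other root is 53 − 26 = 27.

26, 27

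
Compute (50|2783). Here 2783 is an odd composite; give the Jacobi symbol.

Pull out 2: since 2783 ≡ 7 (mod 8), (2/2783) = +1.
Reciprocity: 25 ≡ 1 and 2783 ≡ 3 (mod 4), so (25/2783) = +(2783/25).
Reduce top mod 25: now compute (8/25).
Pull out 2^3: since 25 ≡ 1 (mod 8), (2/25) = +1, so (2/25)^3 = +1.
Reached (1/25) = 1. Collecting the sign flips along the way, the symbol is +1.

1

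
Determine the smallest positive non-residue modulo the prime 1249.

7

(2/1249) = +1, so 2 is a residue.
(3/1249) = +1, so 3 is a residue.
(4/1249) = +1, so 4 is a residue.
(5/1249) = +1, so 5 is a residue.
(6/1249) = +1, so 6 is a residue.
(7/1249) = −1, so 7 is the smallest positive non-residue mod 1249.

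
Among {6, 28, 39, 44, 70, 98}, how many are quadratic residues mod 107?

(6/107) = -1 → non-residue.
(28/107) = -1 → non-residue.
(39/107) = +1 → QR.
(44/107) = +1 → QR.
(70/107) = -1 → non-residue.
(98/107) = -1 → non-residue.
Total quadratic residues among the 6: 2.

2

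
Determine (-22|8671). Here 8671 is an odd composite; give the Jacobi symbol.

1

First reduce: -22 ≡ 8649 (mod 8671).
Reciprocity: 8649 ≡ 1 and 8671 ≡ 3 (mod 4), so (8649/8671) = +(8671/8649).
Reduce top mod 8649: now compute (22/8649).
Pull out 2: since 8649 ≡ 1 (mod 8), (2/8649) = +1.
Reciprocity: 11 ≡ 3 and 8649 ≡ 1 (mod 4), so (11/8649) = +(8649/11).
Reduce top mod 11: now compute (3/11).
Reciprocity: 3 ≡ 3 and 11 ≡ 3 (mod 4), so (3/11) = −(11/3).
Reduce top mod 3: now compute (2/3).
Pull out 2: since 3 ≡ 3 (mod 8), (2/3) = -1.
Reached (1/3) = 1. Collecting the sign flips along the way, the symbol is +1.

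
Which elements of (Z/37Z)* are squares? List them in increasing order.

1,3,4,7,9,10,11,12,16,21,25,26,27,28,30,33,34,36

Square k = 1,…,18 (k and 37−k give the same square):
1²=1, 2²=4, 3²=9, 4²=16, 5²=25, 6²=36, 7²≡12, 8²≡27, 9²≡7, 10²≡26, 11²≡10, 12²≡33, 13²≡21, 14²≡11, 15²≡3, 16²≡34, 17²≡30, 18²≡28 (mod 37).
So the quadratic residues mod 37 are {1, 3, 4, 7, 9, 10, 11, 12, 16, 21, 25, 26, 27, 28, 30, 33, 34, 36}.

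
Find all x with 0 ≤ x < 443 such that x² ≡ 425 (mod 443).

63, 380

Since 443 ≡ 3 (mod 4), a square root of 425 is 425^((443+1)/4) = 425^111 mod 443.
Repeated squaring: 425^2≡324, 425^4≡428, 425^8≡225, 425^16≡123, 425^32≡67, 425^64≡59 (mod 443).
425^111 = 425^(64+32+8+4+2+1) ≡ 380 (mod 443).
Check: 380² = 144400 ≡ 425 (mod 443). The two roots are 63 and 380.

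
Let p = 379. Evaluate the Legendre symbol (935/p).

1

First reduce: 935 ≡ 177 (mod 379).
Reciprocity: 177 ≡ 1 and 379 ≡ 3 (mod 4), so (177/379) = +(379/177).
Reduce top mod 177: now compute (25/177).
Reciprocity: 25 ≡ 1 and 177 ≡ 1 (mod 4), so (25/177) = +(177/25).
Reduce top mod 25: now compute (2/25).
Pull out 2: since 25 ≡ 1 (mod 8), (2/25) = +1.
Reached (1/25) = 1. Collecting the sign flips along the way, the symbol is +1.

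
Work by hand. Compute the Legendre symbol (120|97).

-1

First reduce: 120 ≡ 23 (mod 97).
Reciprocity: 23 ≡ 3 and 97 ≡ 1 (mod 4), so (23/97) = +(97/23).
Reduce top mod 23: now compute (5/23).
Reciprocity: 5 ≡ 1 and 23 ≡ 3 (mod 4), so (5/23) = +(23/5).
Reduce top mod 5: now compute (3/5).
Reciprocity: 3 ≡ 3 and 5 ≡ 1 (mod 4), so (3/5) = +(5/3).
Reduce top mod 3: now compute (2/3).
Pull out 2: since 3 ≡ 3 (mod 8), (2/3) = -1.
Reached (1/3) = 1. Collecting the sign flips along the way, the symbol is -1.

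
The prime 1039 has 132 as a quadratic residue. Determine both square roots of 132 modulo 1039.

57, 982

Since 1039 ≡ 3 (mod 4), a square root of 132 is 132^((1039+1)/4) = 132^260 mod 1039.
Repeated squaring: 132^2≡800, 132^4≡1015, 132^8≡576, 132^16≡335, 132^32≡13, 132^64≡169, 132^128≡508, 132^256≡392 (mod 1039).
132^260 = 132^(256+4) ≡ 982 (mod 1039).
Check: 982² = 964324 ≡ 132 (mod 1039). The two roots are 57 and 982.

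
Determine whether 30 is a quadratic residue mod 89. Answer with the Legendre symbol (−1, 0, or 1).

-1

Pull out 2: since 89 ≡ 1 (mod 8), (2/89) = +1.
Reciprocity: 15 ≡ 3 and 89 ≡ 1 (mod 4), so (15/89) = +(89/15).
Reduce top mod 15: now compute (14/15).
Pull out 2: since 15 ≡ 7 (mod 8), (2/15) = +1.
Reciprocity: 7 ≡ 3 and 15 ≡ 3 (mod 4), so (7/15) = −(15/7).
Reduce top mod 7: now compute (1/7).
Reached (1/7) = 1. Collecting the sign flips along the way, the symbol is -1.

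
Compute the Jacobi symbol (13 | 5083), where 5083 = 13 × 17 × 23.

0

Reciprocity: 13 ≡ 1 and 5083 ≡ 3 (mod 4), so (13/5083) = +(5083/13).
Reduce top mod 13: now compute (0/13).
Top reduces to 0: gcd > 1, so the symbol is 0.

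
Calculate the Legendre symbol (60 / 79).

-1

Euler's criterion: (60/79) ≡ 60^39 (mod 79).
60^2 ≡ 45 (mod 79)
60^4 ≡ 50 (mod 79)
60^8 ≡ 51 (mod 79)
60^16 ≡ 73 (mod 79)
60^32 ≡ 36 (mod 79)
60^39 = 60^(32+4+2+1) ≡ 78 (mod 79).
Result is 78 ≡ −1, so (60/79) = −1.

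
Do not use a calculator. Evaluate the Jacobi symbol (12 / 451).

-1

Pull out 2^2: since 451 ≡ 3 (mod 8), (2/451) = -1, so (2/451)^2 = +1.
Reciprocity: 3 ≡ 3 and 451 ≡ 3 (mod 4), so (3/451) = −(451/3).
Reduce top mod 3: now compute (1/3).
Reached (1/3) = 1. Collecting the sign flips along the way, the symbol is -1.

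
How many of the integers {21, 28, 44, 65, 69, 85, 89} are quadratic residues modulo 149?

(21/149) = -1 → non-residue.
(28/149) = +1 → QR.
(44/149) = -1 → non-residue.
(65/149) = -1 → non-residue.
(69/149) = +1 → QR.
(85/149) = +1 → QR.
(89/149) = -1 → non-residue.
Total quadratic residues among the 7: 3.

3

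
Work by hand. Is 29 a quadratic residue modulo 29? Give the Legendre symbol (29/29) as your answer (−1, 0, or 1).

0

First reduce: 29 ≡ 0 (mod 29).
Top reduces to 0: gcd > 1, so the symbol is 0.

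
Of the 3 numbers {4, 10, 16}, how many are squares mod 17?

(4/17) = +1 → QR.
(10/17) = -1 → non-residue.
(16/17) = +1 → QR.
Total quadratic residues among the 3: 2.

2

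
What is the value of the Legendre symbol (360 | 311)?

1

Euler's criterion: (360/311) ≡ 49^155 (mod 311).
49^2 ≡ 224 (mod 311)
49^4 ≡ 105 (mod 311)
49^8 ≡ 140 (mod 311)
49^16 ≡ 7 (mod 311)
49^32 ≡ 49 (mod 311)
49^64 ≡ 224 (mod 311)
49^128 ≡ 105 (mod 311)
49^155 = 49^(128+16+8+2+1) ≡ 1 (mod 311).
Result is 1, so (360/311) = 1.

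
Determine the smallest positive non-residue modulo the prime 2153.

(2/2153) = +1, so 2 is a residue.
(3/2153) = −1, so 3 is the smallest positive non-residue mod 2153.

3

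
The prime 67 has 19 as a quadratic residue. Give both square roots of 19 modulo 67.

32, 35

Since 67 ≡ 3 (mod 4), a square root of 19 is 19^((67+1)/4) = 19^17 mod 67.
Repeated squaring: 19^2≡26, 19^4≡6, 19^8≡36, 19^16≡23 (mod 67).
19^17 = 19^(16+1) ≡ 35 (mod 67).
Check: 35² = 1225 ≡ 19 (mod 67). The two roots are 32 and 35.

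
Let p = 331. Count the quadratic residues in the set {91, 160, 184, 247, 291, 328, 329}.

(91/331) = +1 → QR.
(160/331) = -1 → non-residue.
(184/331) = +1 → QR.
(247/331) = -1 → non-residue.
(291/331) = +1 → QR.
(328/331) = +1 → QR.
(329/331) = +1 → QR.
Total quadratic residues among the 7: 5.

5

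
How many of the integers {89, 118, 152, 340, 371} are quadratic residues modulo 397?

3

(89/397) = -1 → non-residue.
(118/397) = +1 → QR.
(152/397) = -1 → non-residue.
(340/397) = +1 → QR.
(371/397) = +1 → QR.
Total quadratic residues among the 5: 3.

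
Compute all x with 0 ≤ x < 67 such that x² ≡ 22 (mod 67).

25, 42

Since 67 ≡ 3 (mod 4), a square root of 22 is 22^((67+1)/4) = 22^17 mod 67.
Repeated squaring: 22^2≡15, 22^4≡24, 22^8≡40, 22^16≡59 (mod 67).
22^17 = 22^(16+1) ≡ 25 (mod 67).
Check: 25² = 625 ≡ 22 (mod 67). The two roots are 25 and 42.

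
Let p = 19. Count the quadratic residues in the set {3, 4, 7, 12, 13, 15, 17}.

3

(3/19) = -1 → non-residue.
(4/19) = +1 → QR.
(7/19) = +1 → QR.
(12/19) = -1 → non-residue.
(13/19) = -1 → non-residue.
(15/19) = -1 → non-residue.
(17/19) = +1 → QR.
Total quadratic residues among the 7: 3.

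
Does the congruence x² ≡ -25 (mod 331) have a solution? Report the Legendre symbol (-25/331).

First reduce: -25 ≡ 306 (mod 331).
Pull out 2: since 331 ≡ 3 (mod 8), (2/331) = -1.
Reciprocity: 153 ≡ 1 and 331 ≡ 3 (mod 4), so (153/331) = +(331/153).
Reduce top mod 153: now compute (25/153).
Reciprocity: 25 ≡ 1 and 153 ≡ 1 (mod 4), so (25/153) = +(153/25).
Reduce top mod 25: now compute (3/25).
Reciprocity: 3 ≡ 3 and 25 ≡ 1 (mod 4), so (3/25) = +(25/3).
Reduce top mod 3: now compute (1/3).
Reached (1/3) = 1. Collecting the sign flips along the way, the symbol is -1.

-1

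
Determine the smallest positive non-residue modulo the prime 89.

3

(2/89) = +1, so 2 is a residue.
(3/89) = −1, so 3 is the smallest positive non-residue mod 89.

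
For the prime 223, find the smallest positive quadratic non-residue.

3

(2/223) = +1, so 2 is a residue.
(3/223) = −1, so 3 is the smallest positive non-residue mod 223.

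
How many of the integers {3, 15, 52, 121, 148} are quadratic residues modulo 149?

(3/149) = -1 → non-residue.
(15/149) = -1 → non-residue.
(52/149) = -1 → non-residue.
(121/149) = +1 → QR.
(148/149) = +1 → QR.
Total quadratic residues among the 5: 2.

2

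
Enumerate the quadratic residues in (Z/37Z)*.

1 3 4 7 9 10 11 12 16 21 25 26 27 28 30 33 34 36

Square k = 1,…,18 (k and 37−k give the same square):
1²=1, 2²=4, 3²=9, 4²=16, 5²=25, 6²=36, 7²≡12, 8²≡27, 9²≡7, 10²≡26, 11²≡10, 12²≡33, 13²≡21, 14²≡11, 15²≡3, 16²≡34, 17²≡30, 18²≡28 (mod 37).
So the quadratic residues mod 37 are {1, 3, 4, 7, 9, 10, 11, 12, 16, 21, 25, 26, 27, 28, 30, 33, 34, 36}.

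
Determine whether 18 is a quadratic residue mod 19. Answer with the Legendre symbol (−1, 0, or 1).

Pull out 2: since 19 ≡ 3 (mod 8), (2/19) = -1.
Reciprocity: 9 ≡ 1 and 19 ≡ 3 (mod 4), so (9/19) = +(19/9).
Reduce top mod 9: now compute (1/9).
Reached (1/9) = 1. Collecting the sign flips along the way, the symbol is -1.

-1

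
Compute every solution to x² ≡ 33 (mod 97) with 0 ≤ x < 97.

97 ≡ 1 (mod 4), so we find a root by search.
Trying successive values, 18² = 324 ≡ 33 (mod 97). The other root is 97 − 18 = 79.

18, 79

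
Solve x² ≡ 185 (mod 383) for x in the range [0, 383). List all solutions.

57, 326

Since 383 ≡ 3 (mod 4), a square root of 185 is 185^((383+1)/4) = 185^96 mod 383.
Repeated squaring: 185^2≡138, 185^4≡277, 185^8≡129, 185^16≡172, 185^32≡93, 185^64≡223 (mod 383).
185^96 = 185^(64+32) ≡ 57 (mod 383).
Check: 57² = 3249 ≡ 185 (mod 383). The two roots are 57 and 326.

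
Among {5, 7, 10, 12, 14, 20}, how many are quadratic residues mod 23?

(5/23) = -1 → non-residue.
(7/23) = -1 → non-residue.
(10/23) = -1 → non-residue.
(12/23) = +1 → QR.
(14/23) = -1 → non-residue.
(20/23) = -1 → non-residue.
Total quadratic residues among the 6: 1.

1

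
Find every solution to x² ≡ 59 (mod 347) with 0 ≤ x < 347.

Since 347 ≡ 3 (mod 4), a square root of 59 is 59^((347+1)/4) = 59^87 mod 347.
Repeated squaring: 59^2≡11, 59^4≡121, 59^8≡67, 59^16≡325, 59^32≡137, 59^64≡31 (mod 347).
59^87 = 59^(64+16+4+2+1) ≡ 243 (mod 347).
Check: 243² = 59049 ≡ 59 (mod 347). The two roots are 104 and 243.

104, 243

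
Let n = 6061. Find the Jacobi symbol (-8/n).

-1

First reduce: -8 ≡ 6053 (mod 6061).
Reciprocity: 6053 ≡ 1 and 6061 ≡ 1 (mod 4), so (6053/6061) = +(6061/6053).
Reduce top mod 6053: now compute (8/6053).
Pull out 2^3: since 6053 ≡ 5 (mod 8), (2/6053) = -1, so (2/6053)^3 = -1.
Reached (1/6053) = 1. Collecting the sign flips along the way, the symbol is -1.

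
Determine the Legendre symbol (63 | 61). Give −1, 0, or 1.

-1

First reduce: 63 ≡ 2 (mod 61).
Pull out 2: since 61 ≡ 5 (mod 8), (2/61) = -1.
Reached (1/61) = 1. Collecting the sign flips along the way, the symbol is -1.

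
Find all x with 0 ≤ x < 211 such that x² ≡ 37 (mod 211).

44, 167

Since 211 ≡ 3 (mod 4), a square root of 37 is 37^((211+1)/4) = 37^53 mod 211.
Repeated squaring: 37^2≡103, 37^4≡59, 37^8≡105, 37^16≡53, 37^32≡66 (mod 211).
37^53 = 37^(32+16+4+1) ≡ 44 (mod 211).
Check: 44² = 1936 ≡ 37 (mod 211). The two roots are 44 and 167.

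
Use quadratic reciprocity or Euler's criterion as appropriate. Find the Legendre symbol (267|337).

-1

Reciprocity: 267 ≡ 3 and 337 ≡ 1 (mod 4), so (267/337) = +(337/267).
Reduce top mod 267: now compute (70/267).
Pull out 2: since 267 ≡ 3 (mod 8), (2/267) = -1.
Reciprocity: 35 ≡ 3 and 267 ≡ 3 (mod 4), so (35/267) = −(267/35).
Reduce top mod 35: now compute (22/35).
Pull out 2: since 35 ≡ 3 (mod 8), (2/35) = -1.
Reciprocity: 11 ≡ 3 and 35 ≡ 3 (mod 4), so (11/35) = −(35/11).
Reduce top mod 11: now compute (2/11).
Pull out 2: since 11 ≡ 3 (mod 8), (2/11) = -1.
Reached (1/11) = 1. Collecting the sign flips along the way, the symbol is -1.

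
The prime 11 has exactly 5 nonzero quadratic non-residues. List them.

2, 6, 7, 8, 10

Square k = 1,…,5 (k and 11−k give the same square):
1²=1, 2²=4, 3²=9, 4²≡5, 5²≡3 (mod 11).
The residues are {1, 3, 4, 5, 9}; the non-residues are the remaining 5 nonzero classes.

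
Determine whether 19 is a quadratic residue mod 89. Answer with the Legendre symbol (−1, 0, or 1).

-1

Euler's criterion: (19/89) ≡ 19^44 (mod 89).
19^2 ≡ 5 (mod 89)
19^4 ≡ 25 (mod 89)
19^8 ≡ 2 (mod 89)
19^16 ≡ 4 (mod 89)
19^32 ≡ 16 (mod 89)
19^44 = 19^(32+8+4) ≡ 88 (mod 89).
Result is 88 ≡ −1, so (19/89) = −1.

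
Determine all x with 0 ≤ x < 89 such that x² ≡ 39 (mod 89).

22, 67

89 ≡ 1 (mod 4), so we find a root by search.
Trying successive values, 22² = 484 ≡ 39 (mod 89). The other root is 89 − 22 = 67.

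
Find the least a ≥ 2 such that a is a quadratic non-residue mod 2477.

2

(2/2477) = −1, so 2 is the smallest positive non-residue mod 2477.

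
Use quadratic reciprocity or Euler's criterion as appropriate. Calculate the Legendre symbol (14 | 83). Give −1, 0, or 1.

Pull out 2: since 83 ≡ 3 (mod 8), (2/83) = -1.
Reciprocity: 7 ≡ 3 and 83 ≡ 3 (mod 4), so (7/83) = −(83/7).
Reduce top mod 7: now compute (6/7).
Pull out 2: since 7 ≡ 7 (mod 8), (2/7) = +1.
Reciprocity: 3 ≡ 3 and 7 ≡ 3 (mod 4), so (3/7) = −(7/3).
Reduce top mod 3: now compute (1/3).
Reached (1/3) = 1. Collecting the sign flips along the way, the symbol is -1.

-1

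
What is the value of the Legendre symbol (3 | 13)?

1

Euler's criterion: (3/13) ≡ 3^6 (mod 13).
3^2 ≡ 9 (mod 13)
3^4 ≡ 3 (mod 13)
3^6 = 3^(4+2) ≡ 1 (mod 13).
Result is 1, so (3/13) = 1.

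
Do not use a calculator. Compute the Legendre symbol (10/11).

-1

Pull out 2: since 11 ≡ 3 (mod 8), (2/11) = -1.
Reciprocity: 5 ≡ 1 and 11 ≡ 3 (mod 4), so (5/11) = +(11/5).
Reduce top mod 5: now compute (1/5).
Reached (1/5) = 1. Collecting the sign flips along the way, the symbol is -1.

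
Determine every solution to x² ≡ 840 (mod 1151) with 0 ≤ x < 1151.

Since 1151 ≡ 3 (mod 4), a square root of 840 is 840^((1151+1)/4) = 840^288 mod 1151.
Repeated squaring: 840^2≡37, 840^4≡218, 840^8≡333, 840^16≡393, 840^32≡215, 840^64≡185, 840^128≡846, 840^256≡945 (mod 1151).
840^288 = 840^(256+32) ≡ 599 (mod 1151).
Check: 599² = 358801 ≡ 840 (mod 1151). The two roots are 552 and 599.

552, 599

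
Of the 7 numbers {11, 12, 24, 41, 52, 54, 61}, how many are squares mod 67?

(11/67) = -1 → non-residue.
(12/67) = -1 → non-residue.
(24/67) = +1 → QR.
(41/67) = -1 → non-residue.
(52/67) = -1 → non-residue.
(54/67) = +1 → QR.
(61/67) = -1 → non-residue.
Total quadratic residues among the 7: 2.

2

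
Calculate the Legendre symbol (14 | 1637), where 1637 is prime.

1

Pull out 2: since 1637 ≡ 5 (mod 8), (2/1637) = -1.
Reciprocity: 7 ≡ 3 and 1637 ≡ 1 (mod 4), so (7/1637) = +(1637/7).
Reduce top mod 7: now compute (6/7).
Pull out 2: since 7 ≡ 7 (mod 8), (2/7) = +1.
Reciprocity: 3 ≡ 3 and 7 ≡ 3 (mod 4), so (3/7) = −(7/3).
Reduce top mod 3: now compute (1/3).
Reached (1/3) = 1. Collecting the sign flips along the way, the symbol is +1.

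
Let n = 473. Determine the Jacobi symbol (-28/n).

1

First reduce: -28 ≡ 445 (mod 473).
Reciprocity: 445 ≡ 1 and 473 ≡ 1 (mod 4), so (445/473) = +(473/445).
Reduce top mod 445: now compute (28/445).
Pull out 2^2: since 445 ≡ 5 (mod 8), (2/445) = -1, so (2/445)^2 = +1.
Reciprocity: 7 ≡ 3 and 445 ≡ 1 (mod 4), so (7/445) = +(445/7).
Reduce top mod 7: now compute (4/7).
Pull out 2^2: since 7 ≡ 7 (mod 8), (2/7) = +1, so (2/7)^2 = +1.
Reached (1/7) = 1. Collecting the sign flips along the way, the symbol is +1.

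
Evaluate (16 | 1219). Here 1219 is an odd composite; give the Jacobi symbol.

1

Pull out 2^4: since 1219 ≡ 3 (mod 8), (2/1219) = -1, so (2/1219)^4 = +1.
Reached (1/1219) = 1. Collecting the sign flips along the way, the symbol is +1.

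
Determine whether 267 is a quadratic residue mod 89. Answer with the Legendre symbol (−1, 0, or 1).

First reduce: 267 ≡ 0 (mod 89).
Top reduces to 0: gcd > 1, so the symbol is 0.

0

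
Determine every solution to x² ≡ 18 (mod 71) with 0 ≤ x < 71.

Since 71 ≡ 3 (mod 4), a square root of 18 is 18^((71+1)/4) = 18^18 mod 71.
Repeated squaring: 18^2≡40, 18^4≡38, 18^8≡24, 18^16≡8 (mod 71).
18^18 = 18^(16+2) ≡ 36 (mod 71).
Check: 36² = 1296 ≡ 18 (mod 71). The two roots are 35 and 36.

35, 36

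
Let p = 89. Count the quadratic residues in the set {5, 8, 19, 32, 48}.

(5/89) = +1 → QR.
(8/89) = +1 → QR.
(19/89) = -1 → non-residue.
(32/89) = +1 → QR.
(48/89) = -1 → non-residue.
Total quadratic residues among the 5: 3.

3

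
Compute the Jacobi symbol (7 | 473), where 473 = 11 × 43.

1

Reciprocity: 7 ≡ 3 and 473 ≡ 1 (mod 4), so (7/473) = +(473/7).
Reduce top mod 7: now compute (4/7).
Pull out 2^2: since 7 ≡ 7 (mod 8), (2/7) = +1, so (2/7)^2 = +1.
Reached (1/7) = 1. Collecting the sign flips along the way, the symbol is +1.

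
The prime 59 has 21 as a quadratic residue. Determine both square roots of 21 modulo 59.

27, 32

Since 59 ≡ 3 (mod 4), a square root of 21 is 21^((59+1)/4) = 21^15 mod 59.
Repeated squaring: 21^2≡28, 21^4≡17, 21^8≡53 (mod 59).
21^15 = 21^(8+4+2+1) ≡ 27 (mod 59).
Check: 27² = 729 ≡ 21 (mod 59). The two roots are 27 and 32.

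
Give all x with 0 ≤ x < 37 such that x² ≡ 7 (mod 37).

37 ≡ 1 (mod 4), so we find a root by search.
Trying successive values, 9² = 81 ≡ 7 (mod 37). The other root is 37 − 9 = 28.

9, 28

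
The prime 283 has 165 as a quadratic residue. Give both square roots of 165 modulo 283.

62, 221

Since 283 ≡ 3 (mod 4), a square root of 165 is 165^((283+1)/4) = 165^71 mod 283.
Repeated squaring: 165^2≡57, 165^4≡136, 165^8≡101, 165^16≡13, 165^32≡169, 165^64≡261 (mod 283).
165^71 = 165^(64+4+2+1) ≡ 62 (mod 283).
Check: 62² = 3844 ≡ 165 (mod 283). The two roots are 62 and 221.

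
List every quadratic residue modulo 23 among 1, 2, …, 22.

1,2,3,4,6,8,9,12,13,16,18

Square k = 1,…,11 (k and 23−k give the same square):
1²=1, 2²=4, 3²=9, 4²=16, 5²≡2, 6²≡13, 7²≡3, 8²≡18, 9²≡12, 10²≡8, 11²≡6 (mod 23).
So the quadratic residues mod 23 are {1, 2, 3, 4, 6, 8, 9, 12, 13, 16, 18}.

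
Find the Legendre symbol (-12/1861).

1

First reduce: -12 ≡ 1849 (mod 1861).
Reciprocity: 1849 ≡ 1 and 1861 ≡ 1 (mod 4), so (1849/1861) = +(1861/1849).
Reduce top mod 1849: now compute (12/1849).
Pull out 2^2: since 1849 ≡ 1 (mod 8), (2/1849) = +1, so (2/1849)^2 = +1.
Reciprocity: 3 ≡ 3 and 1849 ≡ 1 (mod 4), so (3/1849) = +(1849/3).
Reduce top mod 3: now compute (1/3).
Reached (1/3) = 1. Collecting the sign flips along the way, the symbol is +1.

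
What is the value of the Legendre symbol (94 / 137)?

-1

Pull out 2: since 137 ≡ 1 (mod 8), (2/137) = +1.
Reciprocity: 47 ≡ 3 and 137 ≡ 1 (mod 4), so (47/137) = +(137/47).
Reduce top mod 47: now compute (43/47).
Reciprocity: 43 ≡ 3 and 47 ≡ 3 (mod 4), so (43/47) = −(47/43).
Reduce top mod 43: now compute (4/43).
Pull out 2^2: since 43 ≡ 3 (mod 8), (2/43) = -1, so (2/43)^2 = +1.
Reached (1/43) = 1. Collecting the sign flips along the way, the symbol is -1.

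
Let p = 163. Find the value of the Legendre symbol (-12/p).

First reduce: -12 ≡ 151 (mod 163).
Reciprocity: 151 ≡ 3 and 163 ≡ 3 (mod 4), so (151/163) = −(163/151).
Reduce top mod 151: now compute (12/151).
Pull out 2^2: since 151 ≡ 7 (mod 8), (2/151) = +1, so (2/151)^2 = +1.
Reciprocity: 3 ≡ 3 and 151 ≡ 3 (mod 4), so (3/151) = −(151/3).
Reduce top mod 3: now compute (1/3).
Reached (1/3) = 1. Collecting the sign flips along the way, the symbol is +1.

1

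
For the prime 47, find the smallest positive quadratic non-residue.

(2/47) = +1, so 2 is a residue.
(3/47) = +1, so 3 is a residue.
(4/47) = +1, so 4 is a residue.
(5/47) = −1, so 5 is the smallest positive non-residue mod 47.

5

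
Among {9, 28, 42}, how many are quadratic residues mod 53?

(9/53) = +1 → QR.
(28/53) = +1 → QR.
(42/53) = +1 → QR.
Total quadratic residues among the 3: 3.

3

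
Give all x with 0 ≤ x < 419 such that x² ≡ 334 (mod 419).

Since 419 ≡ 3 (mod 4), a square root of 334 is 334^((419+1)/4) = 334^105 mod 419.
Repeated squaring: 334^2≡102, 334^4≡348, 334^8≡13, 334^16≡169, 334^32≡69, 334^64≡152 (mod 419).
334^105 = 334^(64+32+8+1) ≡ 300 (mod 419).
Check: 300² = 90000 ≡ 334 (mod 419). The two roots are 119 and 300.

119, 300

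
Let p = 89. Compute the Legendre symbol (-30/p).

-1

Euler's criterion: (-30/89) ≡ 59^44 (mod 89).
59^2 ≡ 10 (mod 89)
59^4 ≡ 11 (mod 89)
59^8 ≡ 32 (mod 89)
59^16 ≡ 45 (mod 89)
59^32 ≡ 67 (mod 89)
59^44 = 59^(32+8+4) ≡ 88 (mod 89).
Result is 88 ≡ −1, so (-30/89) = −1.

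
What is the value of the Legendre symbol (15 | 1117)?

Reciprocity: 15 ≡ 3 and 1117 ≡ 1 (mod 4), so (15/1117) = +(1117/15).
Reduce top mod 15: now compute (7/15).
Reciprocity: 7 ≡ 3 and 15 ≡ 3 (mod 4), so (7/15) = −(15/7).
Reduce top mod 7: now compute (1/7).
Reached (1/7) = 1. Collecting the sign flips along the way, the symbol is -1.

-1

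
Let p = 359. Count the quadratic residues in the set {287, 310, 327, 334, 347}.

0

(287/359) = -1 → non-residue.
(310/359) = -1 → non-residue.
(327/359) = -1 → non-residue.
(334/359) = -1 → non-residue.
(347/359) = -1 → non-residue.
Total quadratic residues among the 5: 0.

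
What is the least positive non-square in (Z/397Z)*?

2

(2/397) = −1, so 2 is the smallest positive non-residue mod 397.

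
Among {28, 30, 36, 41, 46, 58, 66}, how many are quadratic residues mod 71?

3

(28/71) = -1 → non-residue.
(30/71) = +1 → QR.
(36/71) = +1 → QR.
(41/71) = -1 → non-residue.
(46/71) = -1 → non-residue.
(58/71) = +1 → QR.
(66/71) = -1 → non-residue.
Total quadratic residues among the 7: 3.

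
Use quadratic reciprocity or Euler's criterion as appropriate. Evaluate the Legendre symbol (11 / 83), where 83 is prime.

1

Reciprocity: 11 ≡ 3 and 83 ≡ 3 (mod 4), so (11/83) = −(83/11).
Reduce top mod 11: now compute (6/11).
Pull out 2: since 11 ≡ 3 (mod 8), (2/11) = -1.
Reciprocity: 3 ≡ 3 and 11 ≡ 3 (mod 4), so (3/11) = −(11/3).
Reduce top mod 3: now compute (2/3).
Pull out 2: since 3 ≡ 3 (mod 8), (2/3) = -1.
Reached (1/3) = 1. Collecting the sign flips along the way, the symbol is +1.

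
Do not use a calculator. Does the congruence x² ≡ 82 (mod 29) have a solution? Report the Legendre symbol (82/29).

1

Euler's criterion: (82/29) ≡ 24^14 (mod 29).
24^2 ≡ 25 (mod 29)
24^4 ≡ 16 (mod 29)
24^8 ≡ 24 (mod 29)
24^14 = 24^(8+4+2) ≡ 1 (mod 29).
Result is 1, so (82/29) = 1.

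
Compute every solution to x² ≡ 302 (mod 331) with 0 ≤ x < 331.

Since 331 ≡ 3 (mod 4), a square root of 302 is 302^((331+1)/4) = 302^83 mod 331.
Repeated squaring: 302^2≡179, 302^4≡265, 302^8≡53, 302^16≡161, 302^32≡103, 302^64≡17 (mod 331).
302^83 = 302^(64+16+2+1) ≡ 77 (mod 331).
Check: 77² = 5929 ≡ 302 (mod 331). The two roots are 77 and 254.

77, 254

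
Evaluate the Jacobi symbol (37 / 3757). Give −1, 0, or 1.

-1

Reciprocity: 37 ≡ 1 and 3757 ≡ 1 (mod 4), so (37/3757) = +(3757/37).
Reduce top mod 37: now compute (20/37).
Pull out 2^2: since 37 ≡ 5 (mod 8), (2/37) = -1, so (2/37)^2 = +1.
Reciprocity: 5 ≡ 1 and 37 ≡ 1 (mod 4), so (5/37) = +(37/5).
Reduce top mod 5: now compute (2/5).
Pull out 2: since 5 ≡ 5 (mod 8), (2/5) = -1.
Reached (1/5) = 1. Collecting the sign flips along the way, the symbol is -1.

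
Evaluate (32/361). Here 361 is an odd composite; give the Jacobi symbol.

1

Pull out 2^5: since 361 ≡ 1 (mod 8), (2/361) = +1, so (2/361)^5 = +1.
Reached (1/361) = 1. Collecting the sign flips along the way, the symbol is +1.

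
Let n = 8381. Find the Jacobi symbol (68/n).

Pull out 2^2: since 8381 ≡ 5 (mod 8), (2/8381) = -1, so (2/8381)^2 = +1.
Reciprocity: 17 ≡ 1 and 8381 ≡ 1 (mod 4), so (17/8381) = +(8381/17).
Reduce top mod 17: now compute (0/17).
Top reduces to 0: gcd > 1, so the symbol is 0.

0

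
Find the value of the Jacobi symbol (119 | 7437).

Reciprocity: 119 ≡ 3 and 7437 ≡ 1 (mod 4), so (119/7437) = +(7437/119).
Reduce top mod 119: now compute (59/119).
Reciprocity: 59 ≡ 3 and 119 ≡ 3 (mod 4), so (59/119) = −(119/59).
Reduce top mod 59: now compute (1/59).
Reached (1/59) = 1. Collecting the sign flips along the way, the symbol is -1.

-1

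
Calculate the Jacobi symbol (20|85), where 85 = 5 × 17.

0

Pull out 2^2: since 85 ≡ 5 (mod 8), (2/85) = -1, so (2/85)^2 = +1.
Reciprocity: 5 ≡ 1 and 85 ≡ 1 (mod 4), so (5/85) = +(85/5).
Reduce top mod 5: now compute (0/5).
Top reduces to 0: gcd > 1, so the symbol is 0.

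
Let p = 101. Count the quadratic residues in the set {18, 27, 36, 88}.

(18/101) = -1 → non-residue.
(27/101) = -1 → non-residue.
(36/101) = +1 → QR.
(88/101) = +1 → QR.
Total quadratic residues among the 4: 2.

2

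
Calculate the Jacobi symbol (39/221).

Reciprocity: 39 ≡ 3 and 221 ≡ 1 (mod 4), so (39/221) = +(221/39).
Reduce top mod 39: now compute (26/39).
Pull out 2: since 39 ≡ 7 (mod 8), (2/39) = +1.
Reciprocity: 13 ≡ 1 and 39 ≡ 3 (mod 4), so (13/39) = +(39/13).
Reduce top mod 13: now compute (0/13).
Top reduces to 0: gcd > 1, so the symbol is 0.

0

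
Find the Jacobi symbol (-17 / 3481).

First reduce: -17 ≡ 3464 (mod 3481).
Pull out 2^3: since 3481 ≡ 1 (mod 8), (2/3481) = +1, so (2/3481)^3 = +1.
Reciprocity: 433 ≡ 1 and 3481 ≡ 1 (mod 4), so (433/3481) = +(3481/433).
Reduce top mod 433: now compute (17/433).
Reciprocity: 17 ≡ 1 and 433 ≡ 1 (mod 4), so (17/433) = +(433/17).
Reduce top mod 17: now compute (8/17).
Pull out 2^3: since 17 ≡ 1 (mod 8), (2/17) = +1, so (2/17)^3 = +1.
Reached (1/17) = 1. Collecting the sign flips along the way, the symbol is +1.

1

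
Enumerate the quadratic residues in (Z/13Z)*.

1 3 4 9 10 12

Square k = 1,…,6 (k and 13−k give the same square):
1²=1, 2²=4, 3²=9, 4²≡3, 5²≡12, 6²≡10 (mod 13).
So the quadratic residues mod 13 are {1, 3, 4, 9, 10, 12}.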